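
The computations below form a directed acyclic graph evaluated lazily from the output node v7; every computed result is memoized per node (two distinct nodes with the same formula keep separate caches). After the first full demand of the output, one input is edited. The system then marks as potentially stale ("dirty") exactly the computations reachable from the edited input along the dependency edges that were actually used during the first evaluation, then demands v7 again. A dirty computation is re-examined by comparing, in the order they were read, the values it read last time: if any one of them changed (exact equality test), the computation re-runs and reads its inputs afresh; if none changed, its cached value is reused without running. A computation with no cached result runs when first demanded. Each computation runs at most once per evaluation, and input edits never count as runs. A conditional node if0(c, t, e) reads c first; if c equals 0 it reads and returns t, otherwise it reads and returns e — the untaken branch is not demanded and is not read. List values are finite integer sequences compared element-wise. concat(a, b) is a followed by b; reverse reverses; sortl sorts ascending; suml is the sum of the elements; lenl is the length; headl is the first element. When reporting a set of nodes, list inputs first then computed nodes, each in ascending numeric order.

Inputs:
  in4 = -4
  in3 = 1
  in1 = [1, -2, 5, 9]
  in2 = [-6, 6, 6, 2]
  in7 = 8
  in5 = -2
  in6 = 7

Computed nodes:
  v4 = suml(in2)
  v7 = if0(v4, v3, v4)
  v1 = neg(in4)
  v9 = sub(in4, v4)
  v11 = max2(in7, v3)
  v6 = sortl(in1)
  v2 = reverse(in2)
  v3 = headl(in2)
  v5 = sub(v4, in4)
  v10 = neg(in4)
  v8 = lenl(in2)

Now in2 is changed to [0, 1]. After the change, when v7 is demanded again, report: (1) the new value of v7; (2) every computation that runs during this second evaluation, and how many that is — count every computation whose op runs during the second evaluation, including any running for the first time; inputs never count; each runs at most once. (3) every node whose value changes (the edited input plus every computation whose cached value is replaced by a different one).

First demand of the output computes:
  v4 = suml([-6, 6, 6, 2]) = 8
  v7 = if0(v4=8 -> else branch v4) = 8

After the edit, cleaning proceeds:
  v4: a read changed (in2 [-6, 6, 6, 2]->[0, 1]) — executes, giving 1.
  v7: a read changed (v4 8->1; v4 8->1) — executes, giving 1.

Demanding v7 again yields 1.
2 computations run: v4, v7.
The nodes whose values change: in2, v4, v7.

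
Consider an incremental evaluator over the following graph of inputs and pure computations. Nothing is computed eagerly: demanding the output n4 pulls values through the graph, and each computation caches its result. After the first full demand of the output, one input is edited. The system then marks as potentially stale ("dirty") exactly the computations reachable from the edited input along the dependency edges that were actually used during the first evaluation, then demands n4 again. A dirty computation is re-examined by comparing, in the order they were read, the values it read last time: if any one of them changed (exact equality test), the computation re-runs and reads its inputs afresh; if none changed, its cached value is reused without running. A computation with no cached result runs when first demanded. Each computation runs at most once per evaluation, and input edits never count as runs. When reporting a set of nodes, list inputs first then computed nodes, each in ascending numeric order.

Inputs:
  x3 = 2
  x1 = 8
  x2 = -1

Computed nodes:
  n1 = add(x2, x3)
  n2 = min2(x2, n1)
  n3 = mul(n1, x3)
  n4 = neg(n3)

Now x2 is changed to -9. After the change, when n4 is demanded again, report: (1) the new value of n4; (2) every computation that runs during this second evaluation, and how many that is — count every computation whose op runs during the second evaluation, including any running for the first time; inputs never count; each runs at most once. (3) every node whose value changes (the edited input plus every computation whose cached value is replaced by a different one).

Initial pass — values computed on the first demand:
  n1 = add(-1, 2) = 1
  n3 = mul(1, 2) = 2
  n4 = neg(2) = -2

Second demand — change propagation:
  n1: re-runs because x2 -1->-9; new result -7.
  n3: re-runs because n1 1->-7; new result -14.
  n4: re-runs because n3 2->-14; new result 14.

n4 now evaluates to 14.
Run set: n1, n3, n4 (3 run).
Changed values: x2, n1, n3, n4.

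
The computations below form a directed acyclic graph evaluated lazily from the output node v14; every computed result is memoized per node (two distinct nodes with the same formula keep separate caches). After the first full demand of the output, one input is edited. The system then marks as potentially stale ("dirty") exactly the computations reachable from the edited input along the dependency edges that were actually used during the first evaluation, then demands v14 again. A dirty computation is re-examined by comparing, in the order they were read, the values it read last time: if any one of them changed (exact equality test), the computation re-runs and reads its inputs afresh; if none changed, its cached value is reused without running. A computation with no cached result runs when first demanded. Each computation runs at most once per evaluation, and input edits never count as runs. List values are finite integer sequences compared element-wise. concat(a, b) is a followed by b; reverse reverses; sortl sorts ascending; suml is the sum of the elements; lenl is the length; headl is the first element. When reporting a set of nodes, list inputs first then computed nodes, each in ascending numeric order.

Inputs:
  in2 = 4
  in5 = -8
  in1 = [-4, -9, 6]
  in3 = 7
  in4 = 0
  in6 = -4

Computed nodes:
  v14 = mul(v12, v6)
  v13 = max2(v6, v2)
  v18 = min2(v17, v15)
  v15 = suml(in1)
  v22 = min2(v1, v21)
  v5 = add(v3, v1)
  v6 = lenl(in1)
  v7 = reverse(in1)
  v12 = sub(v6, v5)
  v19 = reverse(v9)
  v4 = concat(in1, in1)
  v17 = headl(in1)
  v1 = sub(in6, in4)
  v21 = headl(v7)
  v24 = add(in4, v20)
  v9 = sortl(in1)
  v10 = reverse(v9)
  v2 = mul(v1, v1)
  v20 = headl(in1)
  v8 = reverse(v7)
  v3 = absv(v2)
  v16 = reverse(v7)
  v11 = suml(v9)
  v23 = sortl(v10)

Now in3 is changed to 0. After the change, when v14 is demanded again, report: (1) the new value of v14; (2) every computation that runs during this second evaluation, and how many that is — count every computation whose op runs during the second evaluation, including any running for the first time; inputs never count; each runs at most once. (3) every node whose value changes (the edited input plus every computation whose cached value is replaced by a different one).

Demanding v14 again yields -27.
0 computations run: none.
The nodes whose values change: in3.
Note the shortcut — nothing in the graph depends on in3 at all, so no recomputation happens.

First demand of the output computes:
  v1 = sub(-4, 0) = -4
  v2 = mul(-4, -4) = 16
  v3 = absv(16) = 16
  v5 = add(16, -4) = 12
  v6 = lenl([-4, -9, 6]) = 3
  v12 = sub(3, 12) = -9
  v14 = mul(-9, 3) = -27

After the edit, cleaning proceeds:
  no node depends on in3 at all; the second demand re-runs nothing.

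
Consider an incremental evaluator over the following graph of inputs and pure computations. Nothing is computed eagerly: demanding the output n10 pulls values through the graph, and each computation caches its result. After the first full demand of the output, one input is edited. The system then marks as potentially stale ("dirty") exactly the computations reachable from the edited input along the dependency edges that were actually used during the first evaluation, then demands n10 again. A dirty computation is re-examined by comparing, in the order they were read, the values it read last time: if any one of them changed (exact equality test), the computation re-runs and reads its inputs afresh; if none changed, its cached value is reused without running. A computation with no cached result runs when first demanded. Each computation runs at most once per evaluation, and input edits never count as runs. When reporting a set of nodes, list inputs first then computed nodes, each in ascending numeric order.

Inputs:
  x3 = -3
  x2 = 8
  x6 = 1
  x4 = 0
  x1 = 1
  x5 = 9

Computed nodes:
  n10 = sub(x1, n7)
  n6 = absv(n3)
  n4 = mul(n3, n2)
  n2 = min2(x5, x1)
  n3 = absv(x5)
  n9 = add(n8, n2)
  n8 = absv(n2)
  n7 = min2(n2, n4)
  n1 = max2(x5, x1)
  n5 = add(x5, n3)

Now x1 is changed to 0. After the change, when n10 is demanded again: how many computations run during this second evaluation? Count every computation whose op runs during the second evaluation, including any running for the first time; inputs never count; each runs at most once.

Run set: n2, n4, n7, n10 (4 run).

Initial pass — values computed on the first demand:
  n2 = min2(9, 1) = 1
  n3 = absv(9) = 9
  n4 = mul(9, 1) = 9
  n7 = min2(1, 9) = 1
  n10 = sub(1, 1) = 0

Second demand — change propagation:
  n2: re-runs because x1 1->0; new result 0.
  n4: re-runs because n2 1->0; new result 0.
  n7: re-runs because n2 1->0; n4 9->0; new result 0.
  n10: re-runs because x1 1->0; n7 1->0; new result 0 (unchanged).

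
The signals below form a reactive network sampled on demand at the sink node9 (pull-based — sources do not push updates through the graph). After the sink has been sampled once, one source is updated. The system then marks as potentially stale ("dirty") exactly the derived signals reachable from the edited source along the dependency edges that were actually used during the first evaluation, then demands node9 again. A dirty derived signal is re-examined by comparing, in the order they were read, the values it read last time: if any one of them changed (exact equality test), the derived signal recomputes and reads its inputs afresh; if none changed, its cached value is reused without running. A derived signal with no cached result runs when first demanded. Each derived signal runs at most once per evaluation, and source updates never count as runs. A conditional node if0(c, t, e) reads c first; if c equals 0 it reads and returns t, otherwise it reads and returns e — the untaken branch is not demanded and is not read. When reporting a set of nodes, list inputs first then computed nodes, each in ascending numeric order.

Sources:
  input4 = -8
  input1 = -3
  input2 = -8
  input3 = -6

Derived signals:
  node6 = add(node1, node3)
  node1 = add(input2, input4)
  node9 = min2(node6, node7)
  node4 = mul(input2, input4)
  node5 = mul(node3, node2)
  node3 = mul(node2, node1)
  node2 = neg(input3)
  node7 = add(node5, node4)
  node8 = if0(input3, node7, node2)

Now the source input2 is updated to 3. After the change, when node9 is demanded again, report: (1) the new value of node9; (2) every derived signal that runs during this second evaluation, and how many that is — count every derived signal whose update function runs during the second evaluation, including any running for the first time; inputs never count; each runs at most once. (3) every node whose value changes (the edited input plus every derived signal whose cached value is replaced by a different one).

node9 now evaluates to -204.
Run set: node1, node3, node4, node5, node6, node7, node9 (7 run).
Changed values: input2, node1, node3, node4, node5, node6, node7, node9.

Initial pass — values computed on the first demand:
  node1 = add(-8, -8) = -16
  node2 = neg(-6) = 6
  node3 = mul(6, -16) = -96
  node4 = mul(-8, -8) = 64
  node5 = mul(-96, 6) = -576
  node6 = add(-16, -96) = -112
  node7 = add(-576, 64) = -512
  node9 = min2(-112, -512) = -512

Second demand — change propagation:
  node1: re-runs because input2 -8->3; new result -5.
  node3: re-runs because node1 -16->-5; new result -30.
  node4: re-runs because input2 -8->3; new result -24.
  node5: re-runs because node3 -96->-30; new result -180.
  node6: re-runs because node1 -16->-5; node3 -96->-30; new result -35.
  node7: re-runs because node5 -576->-180; node4 64->-24; new result -204.
  node9: re-runs because node6 -112->-35; node7 -512->-204; new result -204.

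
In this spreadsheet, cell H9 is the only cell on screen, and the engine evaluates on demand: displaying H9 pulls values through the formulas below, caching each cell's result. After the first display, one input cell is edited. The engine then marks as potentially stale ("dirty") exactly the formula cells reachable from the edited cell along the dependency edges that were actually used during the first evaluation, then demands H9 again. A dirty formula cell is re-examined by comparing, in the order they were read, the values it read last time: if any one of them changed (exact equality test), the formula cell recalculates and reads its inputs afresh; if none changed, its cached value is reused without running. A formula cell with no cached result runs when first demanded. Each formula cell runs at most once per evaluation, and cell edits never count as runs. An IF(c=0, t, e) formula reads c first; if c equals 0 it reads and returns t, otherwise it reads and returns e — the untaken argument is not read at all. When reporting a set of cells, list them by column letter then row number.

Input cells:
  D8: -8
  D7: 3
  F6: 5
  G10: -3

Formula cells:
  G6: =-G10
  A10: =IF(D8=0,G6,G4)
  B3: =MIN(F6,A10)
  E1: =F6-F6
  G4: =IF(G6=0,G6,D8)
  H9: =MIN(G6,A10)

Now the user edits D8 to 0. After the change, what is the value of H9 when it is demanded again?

Initial pass — values computed on the first demand:
  G6 = -(-3) = 3
  G4 = IF(G6=0: G6=3 -> else branch D8) = -8
  A10 = IF(D8=0: D8=-8 -> else branch G4) = -8
  H9 = MIN(3, -8) = -8

Second demand — change propagation:
  G4: dirty yet unreached — the second evaluation never asks for it.
  A10: re-runs because D8 -8->0; new result 3.
  H9: re-runs because A10 -8->3; new result 3.

The important point: the flipped condition redirects demand; G4 is left stale, never re-checked.

H9 now evaluates to 3.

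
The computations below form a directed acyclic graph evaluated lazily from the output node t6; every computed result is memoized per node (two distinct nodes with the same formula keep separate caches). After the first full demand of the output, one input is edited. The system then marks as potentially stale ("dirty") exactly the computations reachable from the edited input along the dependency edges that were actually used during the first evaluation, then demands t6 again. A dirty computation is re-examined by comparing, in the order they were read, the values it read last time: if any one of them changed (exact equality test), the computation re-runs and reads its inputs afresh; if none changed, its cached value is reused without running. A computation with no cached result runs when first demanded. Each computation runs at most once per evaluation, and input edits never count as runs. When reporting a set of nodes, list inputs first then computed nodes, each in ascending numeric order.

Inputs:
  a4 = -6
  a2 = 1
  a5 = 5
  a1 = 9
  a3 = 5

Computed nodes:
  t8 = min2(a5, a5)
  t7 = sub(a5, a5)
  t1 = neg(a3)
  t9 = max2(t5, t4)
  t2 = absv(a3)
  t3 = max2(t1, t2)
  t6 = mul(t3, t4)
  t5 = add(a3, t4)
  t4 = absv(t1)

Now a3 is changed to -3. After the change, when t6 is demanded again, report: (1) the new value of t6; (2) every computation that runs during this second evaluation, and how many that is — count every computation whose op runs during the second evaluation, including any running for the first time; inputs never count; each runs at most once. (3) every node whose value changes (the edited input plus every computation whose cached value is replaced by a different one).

First demand of the output computes:
  t1 = neg(5) = -5
  t2 = absv(5) = 5
  t3 = max2(-5, 5) = 5
  t4 = absv(-5) = 5
  t6 = mul(5, 5) = 25

After the edit, cleaning proceeds:
  t1: a read changed (a3 5->-3) — executes, giving 3.
  t2: a read changed (a3 5->-3) — executes, giving 3.
  t3: a read changed (t1 -5->3; t2 5->3) — executes, giving 3.
  t4: a read changed (t1 -5->3) — executes, giving 3.
  t6: a read changed (t3 5->3; t4 5->3) — executes, giving 9.

Demanding t6 again yields 9.
5 computations run: t1, t2, t3, t4, t6.
The nodes whose values change: a3, t1, t2, t3, t4, t6.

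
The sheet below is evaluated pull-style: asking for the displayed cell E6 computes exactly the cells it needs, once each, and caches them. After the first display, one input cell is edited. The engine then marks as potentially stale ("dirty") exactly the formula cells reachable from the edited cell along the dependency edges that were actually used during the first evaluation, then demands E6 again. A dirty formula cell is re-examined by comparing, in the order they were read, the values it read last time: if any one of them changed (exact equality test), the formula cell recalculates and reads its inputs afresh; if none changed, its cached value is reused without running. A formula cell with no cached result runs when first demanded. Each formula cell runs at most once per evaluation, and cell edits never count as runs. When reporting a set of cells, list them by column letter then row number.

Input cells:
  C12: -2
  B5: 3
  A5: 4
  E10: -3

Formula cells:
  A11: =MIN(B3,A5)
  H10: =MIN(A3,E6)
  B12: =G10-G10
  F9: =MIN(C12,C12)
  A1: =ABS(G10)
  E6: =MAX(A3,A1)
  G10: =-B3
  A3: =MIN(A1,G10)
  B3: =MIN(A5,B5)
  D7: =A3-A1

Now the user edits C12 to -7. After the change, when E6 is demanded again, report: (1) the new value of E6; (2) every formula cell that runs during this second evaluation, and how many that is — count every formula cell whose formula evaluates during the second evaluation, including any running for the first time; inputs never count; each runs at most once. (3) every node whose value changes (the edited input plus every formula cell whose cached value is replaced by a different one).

Demanding E6 again yields 3.
0 formula cells run: none.
The nodes whose values change: C12.
Note the shortcut — C12 feeds only undemanded nodes, so no recomputation happens.

First demand of the output computes:
  B3 = MIN(4, 3) = 3
  G10 = -(3) = -3
  A1 = ABS(-3) = 3
  A3 = MIN(3, -3) = -3
  E6 = MAX(-3, 3) = 3

After the edit, cleaning proceeds:
  C12 only reaches undemanded nodes; the second demand re-runs nothing.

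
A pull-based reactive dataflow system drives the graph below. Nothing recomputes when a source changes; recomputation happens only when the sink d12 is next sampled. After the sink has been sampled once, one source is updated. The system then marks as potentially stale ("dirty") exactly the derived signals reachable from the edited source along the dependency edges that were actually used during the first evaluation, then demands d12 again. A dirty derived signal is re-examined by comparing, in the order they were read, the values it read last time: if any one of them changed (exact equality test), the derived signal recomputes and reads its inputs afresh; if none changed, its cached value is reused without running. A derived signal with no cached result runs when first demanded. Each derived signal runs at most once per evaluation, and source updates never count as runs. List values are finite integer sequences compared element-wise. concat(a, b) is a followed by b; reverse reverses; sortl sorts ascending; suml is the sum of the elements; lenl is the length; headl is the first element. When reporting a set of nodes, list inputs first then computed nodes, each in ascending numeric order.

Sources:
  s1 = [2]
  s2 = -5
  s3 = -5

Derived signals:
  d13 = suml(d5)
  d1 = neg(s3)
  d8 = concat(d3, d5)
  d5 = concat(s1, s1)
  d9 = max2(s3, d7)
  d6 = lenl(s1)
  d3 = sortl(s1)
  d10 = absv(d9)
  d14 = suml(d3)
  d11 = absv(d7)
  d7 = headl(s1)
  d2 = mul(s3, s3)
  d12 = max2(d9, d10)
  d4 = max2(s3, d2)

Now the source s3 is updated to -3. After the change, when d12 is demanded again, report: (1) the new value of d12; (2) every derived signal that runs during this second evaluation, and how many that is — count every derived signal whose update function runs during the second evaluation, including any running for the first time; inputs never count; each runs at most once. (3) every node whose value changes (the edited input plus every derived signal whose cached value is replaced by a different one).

First evaluation (everything demanded from the output):
  d7 = headl([2]) = 2
  d9 = max2(-5, 2) = 2
  d10 = absv(2) = 2
  d12 = max2(2, 2) = 2

Propagation after the edit:
  d9: runs — s3 -5->-3; result 2 (same value as before).
  d10: checked — values it read are unchanged (d9 unchanged); reused cached 2 without running.
  d12: checked — values it read are unchanged (d9 unchanged, d10 unchanged); reused cached 2 without running.

Key observation: the change is absorbed at d9 — it re-runs but produces the same value, and the output's value is unchanged.

New value of d12: 2.
Derived signals that run: d9 — 1 in total.
Values that change: s3.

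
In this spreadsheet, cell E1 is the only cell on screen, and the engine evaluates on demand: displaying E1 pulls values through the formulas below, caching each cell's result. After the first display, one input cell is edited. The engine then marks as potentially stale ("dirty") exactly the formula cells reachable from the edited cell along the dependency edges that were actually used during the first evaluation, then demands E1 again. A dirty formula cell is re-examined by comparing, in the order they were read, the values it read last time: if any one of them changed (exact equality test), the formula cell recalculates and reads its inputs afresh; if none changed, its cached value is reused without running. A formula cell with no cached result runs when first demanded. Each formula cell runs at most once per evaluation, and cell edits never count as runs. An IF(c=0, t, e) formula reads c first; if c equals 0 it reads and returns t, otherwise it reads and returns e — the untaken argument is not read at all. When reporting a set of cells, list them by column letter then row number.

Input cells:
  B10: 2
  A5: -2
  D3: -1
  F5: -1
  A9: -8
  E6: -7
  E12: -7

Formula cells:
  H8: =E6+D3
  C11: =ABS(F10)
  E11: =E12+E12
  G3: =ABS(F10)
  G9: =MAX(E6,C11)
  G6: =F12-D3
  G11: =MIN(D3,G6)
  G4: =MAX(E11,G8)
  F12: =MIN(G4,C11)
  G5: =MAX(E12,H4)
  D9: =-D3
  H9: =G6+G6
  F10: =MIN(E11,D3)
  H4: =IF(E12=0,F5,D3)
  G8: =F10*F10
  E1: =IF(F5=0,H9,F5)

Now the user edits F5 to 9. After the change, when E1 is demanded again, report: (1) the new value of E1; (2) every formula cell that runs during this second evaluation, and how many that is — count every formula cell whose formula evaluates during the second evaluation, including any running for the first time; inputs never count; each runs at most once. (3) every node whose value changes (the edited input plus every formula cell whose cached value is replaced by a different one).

Initial pass — values computed on the first demand:
  E1 = IF(F5=0: F5=-1 -> else branch F5) = -1

Second demand — change propagation:
  E1: re-runs because F5 -1->9; F5 -1->9; new result 9.

E1 now evaluates to 9.
Run set: E1 (1 run).
Changed values: E1, F5.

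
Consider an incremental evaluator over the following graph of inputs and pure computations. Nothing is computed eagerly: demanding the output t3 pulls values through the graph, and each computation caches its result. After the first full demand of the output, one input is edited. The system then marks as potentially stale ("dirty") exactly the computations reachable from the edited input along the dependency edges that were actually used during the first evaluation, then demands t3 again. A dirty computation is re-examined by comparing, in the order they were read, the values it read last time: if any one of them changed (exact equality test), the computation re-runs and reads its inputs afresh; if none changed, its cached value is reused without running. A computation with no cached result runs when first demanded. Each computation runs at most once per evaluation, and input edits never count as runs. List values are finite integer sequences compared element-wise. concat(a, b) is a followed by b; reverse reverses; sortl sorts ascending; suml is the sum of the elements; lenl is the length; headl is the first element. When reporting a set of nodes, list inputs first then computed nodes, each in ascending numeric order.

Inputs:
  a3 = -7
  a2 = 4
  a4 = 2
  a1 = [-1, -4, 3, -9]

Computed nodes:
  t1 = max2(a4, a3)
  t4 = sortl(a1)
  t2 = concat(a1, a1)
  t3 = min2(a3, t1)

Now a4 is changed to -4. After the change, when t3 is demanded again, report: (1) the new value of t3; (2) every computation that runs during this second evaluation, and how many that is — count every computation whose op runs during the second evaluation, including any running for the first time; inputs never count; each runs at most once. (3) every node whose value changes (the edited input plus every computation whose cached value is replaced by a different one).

Initial pass — values computed on the first demand:
  t1 = max2(2, -7) = 2
  t3 = min2(-7, 2) = -7

Second demand — change propagation:
  t1: re-runs because a4 2->-4; new result -4.
  t3: re-runs because t1 2->-4; new result -7 (unchanged).

t3 now evaluates to -7.
Run set: t1, t3 (2 run).
Changed values: a4, t1.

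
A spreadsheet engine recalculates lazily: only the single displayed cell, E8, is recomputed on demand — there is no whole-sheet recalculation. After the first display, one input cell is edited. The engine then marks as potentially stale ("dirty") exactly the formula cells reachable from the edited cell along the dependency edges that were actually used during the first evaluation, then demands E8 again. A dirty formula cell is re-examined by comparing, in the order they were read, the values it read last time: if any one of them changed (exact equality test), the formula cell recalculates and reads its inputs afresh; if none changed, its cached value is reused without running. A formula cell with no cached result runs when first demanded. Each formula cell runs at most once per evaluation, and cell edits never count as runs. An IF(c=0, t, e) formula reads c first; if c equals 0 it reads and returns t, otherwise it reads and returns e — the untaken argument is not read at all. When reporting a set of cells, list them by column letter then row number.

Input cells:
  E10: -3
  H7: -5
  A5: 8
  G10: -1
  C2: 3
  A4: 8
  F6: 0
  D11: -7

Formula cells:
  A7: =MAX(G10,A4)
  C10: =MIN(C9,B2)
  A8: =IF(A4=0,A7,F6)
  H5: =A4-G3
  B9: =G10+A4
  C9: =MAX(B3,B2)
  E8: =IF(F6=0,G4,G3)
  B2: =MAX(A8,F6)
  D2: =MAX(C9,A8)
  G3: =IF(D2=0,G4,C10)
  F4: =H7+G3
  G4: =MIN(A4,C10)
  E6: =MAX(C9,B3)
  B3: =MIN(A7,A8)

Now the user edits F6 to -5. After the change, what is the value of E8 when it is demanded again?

New value of E8: -5.
Key observation: a condition flipped, so demand moved to the other branch — G4 is never re-examined.

First evaluation (everything demanded from the output):
  A7 = MAX(-1, 8) = 8
  A8 = IF(A4=0: A4=8 -> else branch F6) = 0
  B2 = MAX(0, 0) = 0
  B3 = MIN(8, 0) = 0
  C9 = MAX(0, 0) = 0
  C10 = MIN(0, 0) = 0
  G4 = MIN(8, 0) = 0
  E8 = IF(F6=0: F6=0 -> then branch G4) = 0

Propagation after the edit:
  A8: runs — F6 0->-5; result -5.
  B2: runs — A8 0->-5; F6 0->-5; result -5.
  B3: runs — A8 0->-5; result -5.
  C9: runs — B3 0->-5; B2 0->-5; result -5.
  C10: runs — C9 0->-5; B2 0->-5; result -5.
  D2: demanded for the first time — runs, produces -5.
  G4: marked dirty but never re-examined — demand shifted away from it.
  G3: demanded for the first time — runs, produces -5.
  E8: runs — F6 0->-5; result -5.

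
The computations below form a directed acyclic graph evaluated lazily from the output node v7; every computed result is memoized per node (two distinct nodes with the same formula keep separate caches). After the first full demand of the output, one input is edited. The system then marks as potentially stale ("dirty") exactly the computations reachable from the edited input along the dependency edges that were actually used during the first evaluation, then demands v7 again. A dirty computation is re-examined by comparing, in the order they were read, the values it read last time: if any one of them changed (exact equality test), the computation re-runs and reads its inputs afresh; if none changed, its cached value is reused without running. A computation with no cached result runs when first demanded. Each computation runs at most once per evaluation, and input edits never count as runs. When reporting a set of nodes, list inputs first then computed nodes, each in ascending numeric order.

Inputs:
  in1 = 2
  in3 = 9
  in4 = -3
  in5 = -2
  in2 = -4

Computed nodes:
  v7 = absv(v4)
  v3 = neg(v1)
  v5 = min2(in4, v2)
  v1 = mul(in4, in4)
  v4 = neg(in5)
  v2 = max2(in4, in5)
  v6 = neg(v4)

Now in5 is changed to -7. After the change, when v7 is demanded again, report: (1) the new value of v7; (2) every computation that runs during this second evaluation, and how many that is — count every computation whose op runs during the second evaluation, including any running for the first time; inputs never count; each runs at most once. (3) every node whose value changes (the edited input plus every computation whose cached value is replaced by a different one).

Demanding v7 again yields 7.
2 computations run: v4, v7.
The nodes whose values change: in5, v4, v7.

First demand of the output computes:
  v4 = neg(-2) = 2
  v7 = absv(2) = 2

After the edit, cleaning proceeds:
  v4: a read changed (in5 -2->-7) — executes, giving 7.
  v7: a read changed (v4 2->7) — executes, giving 7.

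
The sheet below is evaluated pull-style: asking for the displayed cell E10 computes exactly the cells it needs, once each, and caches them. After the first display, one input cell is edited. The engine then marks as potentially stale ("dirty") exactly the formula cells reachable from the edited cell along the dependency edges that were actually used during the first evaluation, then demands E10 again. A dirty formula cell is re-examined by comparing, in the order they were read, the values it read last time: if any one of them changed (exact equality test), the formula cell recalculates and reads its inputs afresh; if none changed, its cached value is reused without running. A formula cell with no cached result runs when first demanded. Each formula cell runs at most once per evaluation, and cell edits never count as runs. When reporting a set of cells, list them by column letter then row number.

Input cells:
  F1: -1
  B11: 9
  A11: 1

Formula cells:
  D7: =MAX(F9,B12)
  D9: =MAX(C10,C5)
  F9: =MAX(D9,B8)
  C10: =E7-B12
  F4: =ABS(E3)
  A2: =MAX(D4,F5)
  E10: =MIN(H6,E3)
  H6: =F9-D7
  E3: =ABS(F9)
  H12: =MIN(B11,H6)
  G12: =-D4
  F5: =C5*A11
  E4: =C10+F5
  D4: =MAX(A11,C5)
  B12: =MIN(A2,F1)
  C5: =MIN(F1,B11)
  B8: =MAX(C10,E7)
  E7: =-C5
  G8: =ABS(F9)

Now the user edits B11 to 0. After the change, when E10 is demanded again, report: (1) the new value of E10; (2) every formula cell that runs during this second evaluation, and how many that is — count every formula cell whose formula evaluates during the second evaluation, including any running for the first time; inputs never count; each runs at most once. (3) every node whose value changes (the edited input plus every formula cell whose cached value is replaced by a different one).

Demanding E10 again yields 0.
1 formula cells run: C5.
The nodes whose values change: B11.
Note the absorption at C5: it re-runs yet its value is the same, leaving the output's value untouched.

First demand of the output computes:
  C5 = MIN(-1, 9) = -1
  D4 = MAX(1, -1) = 1
  E7 = -(-1) = 1
  F5 = -1 * 1 = -1
  A2 = MAX(1, -1) = 1
  B12 = MIN(1, -1) = -1
  C10 = 1 - -1 = 2
  B8 = MAX(2, 1) = 2
  D9 = MAX(2, -1) = 2
  F9 = MAX(2, 2) = 2
  D7 = MAX(2, -1) = 2
  E3 = ABS(2) = 2
  H6 = 2 - 2 = 0
  E10 = MIN(0, 2) = 0

After the edit, cleaning proceeds:
  C5: a read changed (B11 9->0) — executes, giving -1 — identical to its old value.
  D4: dirty, but its reads are unchanged (A11 unchanged, C5 unchanged); cached 1 stands.
  E7: dirty, but its reads are unchanged (C5 unchanged); cached 1 stands.
  F5: dirty, but its reads are unchanged (C5 unchanged, A11 unchanged); cached -1 stands.
  A2: dirty, but its reads are unchanged (D4 unchanged, F5 unchanged); cached 1 stands.
  B12: dirty, but its reads are unchanged (A2 unchanged, F1 unchanged); cached -1 stands.
  C10: dirty, but its reads are unchanged (E7 unchanged, B12 unchanged); cached 2 stands.
  B8: dirty, but its reads are unchanged (C10 unchanged, E7 unchanged); cached 2 stands.
  D9: dirty, but its reads are unchanged (C10 unchanged, C5 unchanged); cached 2 stands.
  F9: dirty, but its reads are unchanged (D9 unchanged, B8 unchanged); cached 2 stands.
  D7: dirty, but its reads are unchanged (F9 unchanged, B12 unchanged); cached 2 stands.
  E3: dirty, but its reads are unchanged (F9 unchanged); cached 2 stands.
  H6: dirty, but its reads are unchanged (F9 unchanged, D7 unchanged); cached 0 stands.
  E10: dirty, but its reads are unchanged (H6 unchanged, E3 unchanged); cached 0 stands.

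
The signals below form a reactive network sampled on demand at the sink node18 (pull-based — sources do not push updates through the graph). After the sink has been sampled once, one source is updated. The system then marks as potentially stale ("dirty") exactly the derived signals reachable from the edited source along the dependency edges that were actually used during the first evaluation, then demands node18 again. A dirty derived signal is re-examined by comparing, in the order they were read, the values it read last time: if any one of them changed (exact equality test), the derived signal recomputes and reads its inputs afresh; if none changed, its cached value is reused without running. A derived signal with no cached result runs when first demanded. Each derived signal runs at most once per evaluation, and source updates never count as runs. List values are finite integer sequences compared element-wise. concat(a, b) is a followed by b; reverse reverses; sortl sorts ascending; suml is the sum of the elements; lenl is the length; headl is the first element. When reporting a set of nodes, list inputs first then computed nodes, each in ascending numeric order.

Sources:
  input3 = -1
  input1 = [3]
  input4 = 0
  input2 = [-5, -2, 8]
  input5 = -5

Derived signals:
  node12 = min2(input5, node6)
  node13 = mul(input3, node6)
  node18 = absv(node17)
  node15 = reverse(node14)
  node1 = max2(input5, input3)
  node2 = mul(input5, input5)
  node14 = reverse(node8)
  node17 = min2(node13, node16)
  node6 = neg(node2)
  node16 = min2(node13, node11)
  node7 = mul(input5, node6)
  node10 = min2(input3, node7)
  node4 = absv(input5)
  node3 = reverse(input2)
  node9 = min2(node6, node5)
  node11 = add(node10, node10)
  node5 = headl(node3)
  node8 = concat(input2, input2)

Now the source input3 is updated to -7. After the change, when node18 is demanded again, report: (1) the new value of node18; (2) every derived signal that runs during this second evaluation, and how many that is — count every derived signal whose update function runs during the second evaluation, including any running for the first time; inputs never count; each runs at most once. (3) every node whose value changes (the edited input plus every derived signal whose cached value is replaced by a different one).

Initial pass — values computed on the first demand:
  node2 = mul(-5, -5) = 25
  node6 = neg(25) = -25
  node7 = mul(-5, -25) = 125
  node10 = min2(-1, 125) = -1
  node11 = add(-1, -1) = -2
  node13 = mul(-1, -25) = 25
  node16 = min2(25, -2) = -2
  node17 = min2(25, -2) = -2
  node18 = absv(-2) = 2

Second demand — change propagation:
  node10: re-runs because input3 -1->-7; new result -7.
  node11: re-runs because node10 -1->-7; node10 -1->-7; new result -14.
  node13: re-runs because input3 -1->-7; new result 175.
  node16: re-runs because node13 25->175; node11 -2->-14; new result -14.
  node17: re-runs because node13 25->175; node16 -2->-14; new result -14.
  node18: re-runs because node17 -2->-14; new result 14.

node18 now evaluates to 14.
Run set: node10, node11, node13, node16, node17, node18 (6 run).
Changed values: input3, node10, node11, node13, node16, node17, node18.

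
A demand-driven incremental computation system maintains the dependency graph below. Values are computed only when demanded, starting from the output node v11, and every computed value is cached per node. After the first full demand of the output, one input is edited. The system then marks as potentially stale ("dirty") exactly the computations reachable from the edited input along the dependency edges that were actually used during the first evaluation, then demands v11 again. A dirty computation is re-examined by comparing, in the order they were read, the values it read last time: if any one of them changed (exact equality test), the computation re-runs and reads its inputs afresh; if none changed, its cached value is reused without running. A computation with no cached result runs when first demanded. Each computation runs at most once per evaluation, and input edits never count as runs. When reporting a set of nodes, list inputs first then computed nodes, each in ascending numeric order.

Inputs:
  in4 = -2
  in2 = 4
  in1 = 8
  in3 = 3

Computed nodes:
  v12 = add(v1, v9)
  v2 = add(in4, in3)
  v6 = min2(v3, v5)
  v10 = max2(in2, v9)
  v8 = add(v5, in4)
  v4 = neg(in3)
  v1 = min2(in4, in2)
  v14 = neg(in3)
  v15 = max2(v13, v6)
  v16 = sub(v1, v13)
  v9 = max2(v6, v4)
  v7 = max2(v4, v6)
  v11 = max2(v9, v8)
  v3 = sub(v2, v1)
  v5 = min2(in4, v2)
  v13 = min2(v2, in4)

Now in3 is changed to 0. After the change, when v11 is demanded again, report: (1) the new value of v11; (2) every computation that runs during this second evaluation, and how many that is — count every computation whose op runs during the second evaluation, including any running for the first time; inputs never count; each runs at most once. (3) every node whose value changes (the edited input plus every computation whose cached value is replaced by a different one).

First evaluation (everything demanded from the output):
  v1 = min2(-2, 4) = -2
  v2 = add(-2, 3) = 1
  v3 = sub(1, -2) = 3
  v4 = neg(3) = -3
  v5 = min2(-2, 1) = -2
  v6 = min2(3, -2) = -2
  v8 = add(-2, -2) = -4
  v9 = max2(-2, -3) = -2
  v11 = max2(-2, -4) = -2

Propagation after the edit:
  v2: runs — in3 3->0; result -2.
  v3: runs — v2 1->-2; result 0.
  v4: runs — in3 3->0; result 0.
  v5: runs — v2 1->-2; result -2 (same value as before).
  v6: runs — v3 3->0; result -2 (same value as before).
  v8: checked — values it read are unchanged (v5 unchanged, in4 unchanged); reused cached -4 without running.
  v9: runs — v4 -3->0; result 0.
  v11: runs — v9 -2->0; result 0.

Key observation: the cutoff stops propagation at v8 — its inputs' values are unchanged, so it reuses its cache.

New value of v11: 0.
Computations that run: v2, v3, v4, v5, v6, v9, v11 — 7 in total.
Values that change: in3, v2, v3, v4, v9, v11.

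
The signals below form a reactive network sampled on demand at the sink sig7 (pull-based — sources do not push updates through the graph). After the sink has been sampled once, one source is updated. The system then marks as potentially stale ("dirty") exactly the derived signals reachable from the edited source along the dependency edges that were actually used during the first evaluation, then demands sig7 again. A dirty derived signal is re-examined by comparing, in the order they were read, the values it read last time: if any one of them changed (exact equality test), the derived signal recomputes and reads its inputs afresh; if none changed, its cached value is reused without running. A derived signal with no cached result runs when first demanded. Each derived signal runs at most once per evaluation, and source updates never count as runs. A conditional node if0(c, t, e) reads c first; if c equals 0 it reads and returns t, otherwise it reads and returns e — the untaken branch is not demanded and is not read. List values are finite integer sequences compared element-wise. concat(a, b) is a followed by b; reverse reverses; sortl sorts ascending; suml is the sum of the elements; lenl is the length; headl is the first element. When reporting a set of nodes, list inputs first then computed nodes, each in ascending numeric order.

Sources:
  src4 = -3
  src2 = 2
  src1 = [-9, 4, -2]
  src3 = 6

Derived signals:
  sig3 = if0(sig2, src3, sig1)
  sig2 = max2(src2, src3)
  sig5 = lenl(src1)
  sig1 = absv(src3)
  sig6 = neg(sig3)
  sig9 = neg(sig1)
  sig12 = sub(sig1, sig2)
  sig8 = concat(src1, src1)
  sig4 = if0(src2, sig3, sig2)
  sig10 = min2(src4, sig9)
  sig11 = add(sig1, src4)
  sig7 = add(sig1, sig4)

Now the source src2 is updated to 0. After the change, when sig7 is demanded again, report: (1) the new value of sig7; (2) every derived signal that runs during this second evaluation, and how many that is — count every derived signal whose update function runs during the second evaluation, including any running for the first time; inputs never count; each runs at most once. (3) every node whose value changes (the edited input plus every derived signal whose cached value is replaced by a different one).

sig7 now evaluates to 12.
Run set: sig2, sig3, sig4 (3 run).
Changed values: src2.
The important point: the flipped condition pulls in fresh nodes; sig3 runs for the first time.

Initial pass — values computed on the first demand:
  sig1 = absv(6) = 6
  sig2 = max2(2, 6) = 6
  sig4 = if0(src2=2 -> else branch sig2) = 6
  sig7 = add(6, 6) = 12

Second demand — change propagation:
  sig2: re-runs because src2 2->0; new result 6 (unchanged).
  sig3: newly demanded (no cache) — executes and yields 6.
  sig4: re-runs because src2 2->0; new result 6 (unchanged).
  sig7: re-examined; everything it read last time is the same (sig1 unchanged, sig4 unchanged) — cache 12 kept, no run.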